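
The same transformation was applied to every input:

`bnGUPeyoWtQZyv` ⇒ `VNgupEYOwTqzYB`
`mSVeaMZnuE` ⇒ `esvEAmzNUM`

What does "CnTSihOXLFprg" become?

GNtsIHoxlfPRc

Looking at the pairs, the operation is to flip the case of every letter, then swap the first and last characters.
On "CnTSihOXLFprg": the first step gives "cNtsIHoxlfPRG", and the second then gives "GNtsIHoxlfPRc".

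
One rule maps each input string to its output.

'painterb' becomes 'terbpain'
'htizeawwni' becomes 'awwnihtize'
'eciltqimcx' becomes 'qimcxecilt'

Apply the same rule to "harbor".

borhar

Looking at the pairs, the operation is to swap the front and back halves of the string.
On "harbor" that produces "borhar".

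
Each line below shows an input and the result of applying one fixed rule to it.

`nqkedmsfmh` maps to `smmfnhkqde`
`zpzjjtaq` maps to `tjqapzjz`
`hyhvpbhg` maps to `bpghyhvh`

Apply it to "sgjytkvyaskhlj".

The pattern: swap the front and back halves of the string, then swap each adjacent pair of characters (1↔2, 3↔4, ...).
Working it through for "sgjytkvyaskhlj": intermediate "yaskhljsgjytkv", final "aykslhsjjgtyvk".

aykslhsjjgtyvk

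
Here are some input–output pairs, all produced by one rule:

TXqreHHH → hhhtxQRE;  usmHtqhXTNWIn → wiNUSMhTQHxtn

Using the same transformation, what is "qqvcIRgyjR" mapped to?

What's happening: move the last 3 characters to the front (rotate right by 3), then flip the case of every letter.
Starting from "qqvcIRgyjR": after the first operation, "yjRqqvcIRg"; after the second, "YJrQQVCirG".
(Check on "TXqreHHH": → "HHHTXqre" → "hhhtxQRE" ✓)

YJrQQVCirG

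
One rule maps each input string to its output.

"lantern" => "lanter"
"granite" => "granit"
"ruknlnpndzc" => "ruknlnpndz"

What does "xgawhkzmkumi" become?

xgawhkzmkum

What's happening: delete the last character.
Applying that to "xgawhkzmkumi" gives "xgawhkzmkum".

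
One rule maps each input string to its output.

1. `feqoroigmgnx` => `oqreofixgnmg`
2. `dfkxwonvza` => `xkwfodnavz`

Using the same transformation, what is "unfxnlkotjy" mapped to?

What's happening: move the first 3 characters to the end (rotate left by 3), then take characters alternately from the front and the back (1st, last, 2nd, 2nd-last, ...).
"unfxnlkotjy" → "xnlkotjyunf" → "xfnnlukyojt".

xfnnlukyojt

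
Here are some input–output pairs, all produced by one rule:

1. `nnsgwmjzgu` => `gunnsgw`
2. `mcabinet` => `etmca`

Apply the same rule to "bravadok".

okbra

Rule — move the last 2 characters to the front (rotate right by 2), then delete the last 3 characters.
Applying that to "bravadok" gives "okbra".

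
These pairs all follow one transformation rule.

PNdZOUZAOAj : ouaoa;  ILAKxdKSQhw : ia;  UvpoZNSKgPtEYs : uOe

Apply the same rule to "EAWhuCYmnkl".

eaU

Rule — flip the case of every letter, then keep only the vowels.
Working it through for "EAWhuCYmnkl": intermediate "eawHUcyMNKL", final "eaU".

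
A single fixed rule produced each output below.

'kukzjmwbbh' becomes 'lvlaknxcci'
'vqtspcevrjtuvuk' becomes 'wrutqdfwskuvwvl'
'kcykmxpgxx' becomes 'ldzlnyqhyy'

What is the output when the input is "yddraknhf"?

zeesbloig

Rule — shift every letter 1 place forward in the alphabet (wrapping around).
Applying that to "yddraknhf" gives "zeesbloig".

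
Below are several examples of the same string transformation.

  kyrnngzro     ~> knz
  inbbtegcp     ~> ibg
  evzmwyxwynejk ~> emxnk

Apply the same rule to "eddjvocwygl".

The transformation: keep one character in every 3, starting at position 1 (positions 1st, 4th, 7th, ...).
Doing the same to "eddjvocwygl": "ejcg".

ejcg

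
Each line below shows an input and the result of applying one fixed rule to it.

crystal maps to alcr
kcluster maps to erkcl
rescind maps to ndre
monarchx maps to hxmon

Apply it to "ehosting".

ngeho

The pattern: move the last 2 characters to the front (rotate right by 2), then delete the last 3 characters.
Working it through for "ehosting": intermediate "ngehosti", final "ngeho".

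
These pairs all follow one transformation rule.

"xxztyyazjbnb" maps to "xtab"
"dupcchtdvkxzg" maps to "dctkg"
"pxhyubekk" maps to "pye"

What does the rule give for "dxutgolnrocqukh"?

The rule is to keep one character in every 3, starting at position 1 (positions 1st, 4th, 7th, ...).
So "dxutgolnrocqukh" becomes "dtlou".

dtlou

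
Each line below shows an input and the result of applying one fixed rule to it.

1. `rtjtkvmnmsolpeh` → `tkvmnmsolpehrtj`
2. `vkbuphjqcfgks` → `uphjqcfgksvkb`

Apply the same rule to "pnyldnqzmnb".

ldnqzmnbpny

In each case the input is transformed by: move the first 3 characters to the end (rotate left by 3).
On "pnyldnqzmnb" that produces "ldnqzmnbpny".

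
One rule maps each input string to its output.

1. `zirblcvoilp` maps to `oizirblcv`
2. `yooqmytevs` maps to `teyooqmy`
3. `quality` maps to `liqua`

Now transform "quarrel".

rrqua

Rule — delete the last 2 characters, then move the last 2 characters to the front (rotate right by 2).
Starting from "quarrel": after the first operation, "quarr"; after the second, "rrqua".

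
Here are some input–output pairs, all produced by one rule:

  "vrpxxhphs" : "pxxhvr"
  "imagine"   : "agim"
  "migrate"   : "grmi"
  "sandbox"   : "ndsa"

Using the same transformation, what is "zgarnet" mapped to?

Rule — delete the last 3 characters, then move the first 2 characters to the end (rotate left by 2).
Working it through for "zgarnet": intermediate "zgar", final "arzg".

arzg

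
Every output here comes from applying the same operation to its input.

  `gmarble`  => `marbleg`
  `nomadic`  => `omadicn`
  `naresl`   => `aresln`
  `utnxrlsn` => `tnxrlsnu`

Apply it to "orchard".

rchardo

The transformation: move the first character to the end.
"orchard" → "rchardo".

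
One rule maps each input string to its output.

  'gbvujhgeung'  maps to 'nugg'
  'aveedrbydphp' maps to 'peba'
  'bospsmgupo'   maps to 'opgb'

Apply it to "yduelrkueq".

Rule — keep one character in every 3, starting at position 1 (positions 1st, 4th, 7th, ...), then swap the first and last characters.
Working it through for "yduelrkueq": intermediate "yekq", final "qeky".

qeky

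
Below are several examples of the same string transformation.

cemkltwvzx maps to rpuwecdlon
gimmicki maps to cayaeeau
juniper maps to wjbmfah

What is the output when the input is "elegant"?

flwdwys

In each case the input is transformed by: shift every letter 8 places backward in the alphabet (wrapping around), then move the last 2 characters to the front (rotate right by 2).
For "elegant", step one produces "wdwysfl"; step two turns that into "flwdwys".
(Check on "cemkltwvzx": → "uwecdlonrp" → "rpuwecdlon" ✓)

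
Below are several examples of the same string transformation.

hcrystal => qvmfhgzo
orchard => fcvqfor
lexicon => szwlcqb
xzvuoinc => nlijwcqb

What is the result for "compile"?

The rule is to shift every letter 12 places backward in the alphabet (wrapping around), then swap each adjacent pair of characters (1↔2, 3↔4, ...).
On "compile": the first step gives "qcadwzs", and the second then gives "cqdazws".

cqdazws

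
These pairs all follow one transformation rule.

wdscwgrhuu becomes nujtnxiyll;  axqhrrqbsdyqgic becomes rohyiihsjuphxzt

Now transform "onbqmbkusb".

feshdsbljs

In each case the input is transformed by: shift every letter 9 places backward in the alphabet (wrapping around).
On "onbqmbkusb" that produces "feshdsbljs".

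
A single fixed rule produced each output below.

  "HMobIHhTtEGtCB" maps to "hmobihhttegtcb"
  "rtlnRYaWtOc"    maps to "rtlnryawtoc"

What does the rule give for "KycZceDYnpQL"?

kyczcedynpql

Rule — convert every letter to lowercase.
For "KycZceDYnpQL" the result is "kyczcedynpql".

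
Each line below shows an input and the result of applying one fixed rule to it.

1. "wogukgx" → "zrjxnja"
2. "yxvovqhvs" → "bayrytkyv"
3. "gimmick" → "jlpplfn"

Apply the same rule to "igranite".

ljudqlwh

The pattern: shift every letter 3 places forward in the alphabet (wrapping around).
So "igranite" becomes "ljudqlwh".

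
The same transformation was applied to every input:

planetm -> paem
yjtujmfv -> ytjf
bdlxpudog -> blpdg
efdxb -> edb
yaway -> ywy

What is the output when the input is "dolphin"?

dlhn

The pattern: keep every other character starting from the first (positions 1st, 3rd, 5th, ...).
Doing the same to "dolphin": "dlhn".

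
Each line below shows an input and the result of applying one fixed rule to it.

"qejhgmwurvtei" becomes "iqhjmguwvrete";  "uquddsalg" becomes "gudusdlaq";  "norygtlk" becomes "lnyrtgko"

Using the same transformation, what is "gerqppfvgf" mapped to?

ggqrppvffe

What's happening: swap each adjacent pair of characters (1↔2, 3↔4, ...), then swap the first and last characters.
Applying both steps to "gerqppfvgf": "egqrppvffg", then "ggqrppvffe".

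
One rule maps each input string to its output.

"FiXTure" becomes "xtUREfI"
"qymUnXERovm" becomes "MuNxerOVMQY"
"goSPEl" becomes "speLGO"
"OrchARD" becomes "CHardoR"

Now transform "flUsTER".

uSterFL

In each case the input is transformed by: move the first 2 characters to the end (rotate left by 2), then flip the case of every letter.
For "flUsTER", step one produces "UsTERfl"; step two turns that into "uSterFL".
(Check on "goSPEl": → "SPElgo" → "speLGO" ✓)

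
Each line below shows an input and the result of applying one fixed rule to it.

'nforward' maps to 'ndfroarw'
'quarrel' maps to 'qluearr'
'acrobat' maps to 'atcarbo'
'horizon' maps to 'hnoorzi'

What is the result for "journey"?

What's happening: take characters alternately from the front and the back (1st, last, 2nd, 2nd-last, ...).
On "journey" that produces "jyoeunr".

jyoeunr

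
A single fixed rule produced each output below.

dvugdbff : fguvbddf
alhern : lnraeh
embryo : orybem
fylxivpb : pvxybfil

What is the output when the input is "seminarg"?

mnrsaegi

What's happening: sort the characters into alphabetical order, then swap the front and back halves of the string.
On "seminarg": the first step gives "aegimnrs", and the second then gives "mnrsaegi".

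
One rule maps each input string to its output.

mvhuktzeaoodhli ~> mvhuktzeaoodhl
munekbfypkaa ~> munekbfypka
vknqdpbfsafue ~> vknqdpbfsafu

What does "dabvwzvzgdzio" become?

The rule is to delete the last character.
On "dabvwzvzgdzio" that produces "dabvwzvzgdzi".

dabvwzvzgdzi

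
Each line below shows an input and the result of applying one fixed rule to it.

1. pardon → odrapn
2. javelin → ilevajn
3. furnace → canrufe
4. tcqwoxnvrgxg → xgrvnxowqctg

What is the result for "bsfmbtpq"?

The rule is to move the last character to the front, then reverse the string.
For "bsfmbtpq", step one produces "qbsfmbtp"; step two turns that into "ptbmfsbq".

ptbmfsbq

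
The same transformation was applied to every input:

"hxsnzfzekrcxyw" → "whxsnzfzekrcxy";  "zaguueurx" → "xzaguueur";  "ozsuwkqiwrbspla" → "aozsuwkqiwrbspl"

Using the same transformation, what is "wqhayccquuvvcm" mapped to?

mwqhayccquuvvc

Looking at the pairs, the operation is to move the last character to the front.
So "wqhayccquuvvcm" becomes "mwqhayccquuvvc".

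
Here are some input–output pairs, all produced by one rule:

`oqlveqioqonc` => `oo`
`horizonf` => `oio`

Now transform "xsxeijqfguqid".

In each case the input is transformed by: keep every other character starting from the second (positions 2nd, 4th, 6th, ...), then keep only the vowels.
Applying both steps to "xsxeijqfguqid": "sejfui", then "eui".

eui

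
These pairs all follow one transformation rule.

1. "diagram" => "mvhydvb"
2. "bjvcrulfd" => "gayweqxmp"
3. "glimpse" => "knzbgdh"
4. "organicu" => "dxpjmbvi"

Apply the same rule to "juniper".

kzmepid

In each case the input is transformed by: move the last 3 characters to the front (rotate right by 3), then shift every letter 5 places backward in the alphabet (wrapping around).
"juniper" → "kzmepid".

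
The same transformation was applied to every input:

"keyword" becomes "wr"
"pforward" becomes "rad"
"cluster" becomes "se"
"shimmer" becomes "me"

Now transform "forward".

wr

Rule — delete the first 2 characters, then keep every other character starting from the second (positions 2nd, 4th, 6th, ...).
For "forward", step one produces "rward"; step two turns that into "wr".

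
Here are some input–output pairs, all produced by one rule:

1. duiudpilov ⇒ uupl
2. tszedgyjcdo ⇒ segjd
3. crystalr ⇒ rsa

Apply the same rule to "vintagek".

Each output is the input with this applied: delete the last character, then keep every other character starting from the second (positions 2nd, 4th, 6th, ...).
Applying that to "vintagek" gives "itg".

itg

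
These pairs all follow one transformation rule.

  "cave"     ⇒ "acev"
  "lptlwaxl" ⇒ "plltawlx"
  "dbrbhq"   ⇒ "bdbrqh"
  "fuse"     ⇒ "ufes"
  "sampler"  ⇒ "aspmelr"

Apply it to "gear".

egra

The transformation: swap each adjacent pair of characters (1↔2, 3↔4, ...).
On "gear" that produces "egra".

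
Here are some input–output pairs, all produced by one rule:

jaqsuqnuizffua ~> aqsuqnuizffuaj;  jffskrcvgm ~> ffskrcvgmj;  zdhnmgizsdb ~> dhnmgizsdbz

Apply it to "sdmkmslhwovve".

dmkmslhwovves

The pattern: move the first character to the end.
On "sdmkmslhwovve" that produces "dmkmslhwovves".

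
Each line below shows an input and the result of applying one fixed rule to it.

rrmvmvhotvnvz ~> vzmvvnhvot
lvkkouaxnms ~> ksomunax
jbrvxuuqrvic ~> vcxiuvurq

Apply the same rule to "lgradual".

aldau

The pattern: delete the first 3 characters, then take characters alternately from the front and the back (1st, last, 2nd, 2nd-last, ...).
"lgradual" → "aldau".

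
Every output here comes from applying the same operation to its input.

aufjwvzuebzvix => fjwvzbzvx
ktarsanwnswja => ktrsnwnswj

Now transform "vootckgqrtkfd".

vtckgqrtkfd

Looking at the pairs, the operation is to remove every vowel.
So "vootckgqrtkfd" becomes "vtckgqrtkfd".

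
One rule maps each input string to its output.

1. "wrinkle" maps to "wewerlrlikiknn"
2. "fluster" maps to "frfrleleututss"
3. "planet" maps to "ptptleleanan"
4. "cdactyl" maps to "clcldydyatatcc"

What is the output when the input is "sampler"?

srsraeaemlmlpp

Each output is the input with this applied: double every character, then take characters alternately from the front and the back (1st, last, 2nd, 2nd-last, ...).
Starting from "sampler": after the first operation, "ssaammpplleerr"; after the second, "srsraeaemlmlpp".
(Check on "planet": → "ppllaanneett" → "ptptleleanan" ✓)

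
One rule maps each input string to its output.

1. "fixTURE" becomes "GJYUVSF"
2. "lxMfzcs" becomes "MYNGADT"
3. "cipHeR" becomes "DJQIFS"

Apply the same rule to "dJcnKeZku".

Looking at the pairs, the operation is to shift every letter 1 place forward in the alphabet (wrapping around), then convert every letter to uppercase.
"dJcnKeZku" → "EKDOLFALV".
(Check on "fixTURE": → "gjyUVSF" → "GJYUVSF" ✓)

EKDOLFALV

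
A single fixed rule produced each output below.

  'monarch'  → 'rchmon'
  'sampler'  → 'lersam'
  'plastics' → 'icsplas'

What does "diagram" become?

Each output is the input with this applied: move the last 3 characters to the front (rotate right by 3), then delete the last character.
Applying that to "diagram" gives "ramdia".

ramdia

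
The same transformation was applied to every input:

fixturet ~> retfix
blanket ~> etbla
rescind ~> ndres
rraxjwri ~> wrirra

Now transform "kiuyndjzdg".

The rule is to move the first 3 characters to the end (rotate left by 3), then delete the first 2 characters.
Working it through for "kiuyndjzdg": intermediate "yndjzdgkiu", final "djzdgkiu".

djzdgkiu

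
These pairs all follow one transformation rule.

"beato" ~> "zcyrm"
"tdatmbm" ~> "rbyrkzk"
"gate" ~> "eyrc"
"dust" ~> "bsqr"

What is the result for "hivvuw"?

fgttsu

The rule is to shift every letter 2 places backward in the alphabet (wrapping around).
So "hivvuw" becomes "fgttsu".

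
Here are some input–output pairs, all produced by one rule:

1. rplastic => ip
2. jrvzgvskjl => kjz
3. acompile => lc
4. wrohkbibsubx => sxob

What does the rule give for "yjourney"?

The pattern: swap the front and back halves of the string, then keep one character in every 3, starting at position 3 (positions 3rd, 6th, 9th, ...).
For "yjourney" the result is "ej".
(Check on "jrvzgvskjl": → "vskjljrvzg" → "kjz" ✓)

ej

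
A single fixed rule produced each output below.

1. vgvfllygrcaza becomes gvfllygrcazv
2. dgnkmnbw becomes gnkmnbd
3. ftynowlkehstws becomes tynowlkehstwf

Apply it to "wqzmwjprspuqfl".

The pattern: delete the last character, then move the first character to the end.
On "wqzmwjprspuqfl": the first step gives "wqzmwjprspuqf", and the second then gives "qzmwjprspuqfw".
(Check on "ftynowlkehstws": → "ftynowlkehstw" → "tynowlkehstwf" ✓)

qzmwjprspuqfw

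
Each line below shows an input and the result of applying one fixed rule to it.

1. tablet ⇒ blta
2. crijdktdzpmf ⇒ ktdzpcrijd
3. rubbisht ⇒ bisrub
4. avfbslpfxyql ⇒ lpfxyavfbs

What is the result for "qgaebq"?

Rule — delete the last 2 characters, then swap the front and back halves of the string.
On "qgaebq": the first step gives "qgae", and the second then gives "aeqg".

aeqg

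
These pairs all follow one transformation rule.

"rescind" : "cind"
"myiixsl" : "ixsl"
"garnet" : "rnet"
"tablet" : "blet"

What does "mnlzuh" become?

lzuh

Rule — keep only the last 4 characters.
Applying that to "mnlzuh" gives "lzuh".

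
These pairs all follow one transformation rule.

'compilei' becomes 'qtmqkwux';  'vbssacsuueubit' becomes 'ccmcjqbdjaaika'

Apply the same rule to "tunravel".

In each case the input is transformed by: swap the front and back halves of the string, then shift every letter 8 places forward in the alphabet (wrapping around).
On "tunravel": the first step gives "aveltunr", and the second then gives "idmtbcvz".
(Check on "compilei": → "ileicomp" → "qtmqkwux" ✓)

idmtbcvz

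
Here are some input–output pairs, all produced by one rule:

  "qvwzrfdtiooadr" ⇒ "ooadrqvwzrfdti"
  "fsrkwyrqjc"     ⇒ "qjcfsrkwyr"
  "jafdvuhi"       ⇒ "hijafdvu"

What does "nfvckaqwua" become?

Rule — move the first 2 characters to the end (rotate left by 2), then swap the front and back halves of the string.
For "nfvckaqwua", step one produces "vckaqwuanf"; step two turns that into "wuanfvckaq".

wuanfvckaq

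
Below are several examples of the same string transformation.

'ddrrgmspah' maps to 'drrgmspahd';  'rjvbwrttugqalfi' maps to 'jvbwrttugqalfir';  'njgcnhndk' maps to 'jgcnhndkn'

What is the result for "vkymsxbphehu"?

Looking at the pairs, the operation is to move the first character to the end.
"vkymsxbphehu" → "kymsxbphehuv".

kymsxbphehuv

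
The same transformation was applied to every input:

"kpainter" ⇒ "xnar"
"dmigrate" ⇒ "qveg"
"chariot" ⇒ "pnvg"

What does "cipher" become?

The pattern: shift every letter 13 places forward in the alphabet (wrapping around) — i.e. ROT13, then keep every other character starting from the first (positions 1st, 3rd, 5th, ...).
Doing the same to "cipher": "pcr".

pcr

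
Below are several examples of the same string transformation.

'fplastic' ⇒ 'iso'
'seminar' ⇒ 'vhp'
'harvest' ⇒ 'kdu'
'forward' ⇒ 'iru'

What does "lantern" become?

Rule — shift every letter 3 places forward in the alphabet (wrapping around), then keep only the first 3 characters.
For "lantern", step one produces "odqwhuq"; step two turns that into "odq".

odq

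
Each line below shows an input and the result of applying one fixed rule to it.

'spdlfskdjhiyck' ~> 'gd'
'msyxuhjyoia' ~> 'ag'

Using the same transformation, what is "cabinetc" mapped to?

What's happening: shift every letter 12 places backward in the alphabet (wrapping around), then keep only the first 2 characters.
"cabinetc" → "qopwbshq" → "qo".

qo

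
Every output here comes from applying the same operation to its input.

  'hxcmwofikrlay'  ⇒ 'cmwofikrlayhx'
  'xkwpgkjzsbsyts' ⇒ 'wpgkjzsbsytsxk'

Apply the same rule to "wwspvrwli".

spvrwliww

The rule is to move the first 2 characters to the end (rotate left by 2).
"wwspvrwli" → "spvrwliww".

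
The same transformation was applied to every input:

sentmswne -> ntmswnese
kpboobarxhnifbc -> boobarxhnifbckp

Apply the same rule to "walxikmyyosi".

lxikmyyosiwa

In each case the input is transformed by: move the first 2 characters to the end (rotate left by 2).
For "walxikmyyosi" the result is "lxikmyyosiwa".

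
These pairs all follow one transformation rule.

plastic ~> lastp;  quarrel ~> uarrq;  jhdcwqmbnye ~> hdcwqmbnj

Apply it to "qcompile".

compiq

Looking at the pairs, the operation is to delete the last 2 characters, then move the first character to the end.
Starting from "qcompile": after the first operation, "qcompi"; after the second, "compiq".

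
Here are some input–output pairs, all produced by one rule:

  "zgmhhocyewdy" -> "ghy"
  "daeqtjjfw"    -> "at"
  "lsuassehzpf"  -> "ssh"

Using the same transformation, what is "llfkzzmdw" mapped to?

lz

The rule is to delete the last 2 characters, then keep one character in every 3, starting at position 2 (positions 2nd, 5th, 8th, ...).
On "llfkzzmdw": the first step gives "llfkzzm", and the second then gives "lz".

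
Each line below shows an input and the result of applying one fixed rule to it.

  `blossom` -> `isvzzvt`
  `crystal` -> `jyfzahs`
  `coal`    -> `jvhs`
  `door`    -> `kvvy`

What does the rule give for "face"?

The transformation: shift every letter 7 places forward in the alphabet (wrapping around).
Applying that to "face" gives "mhjl".

mhjl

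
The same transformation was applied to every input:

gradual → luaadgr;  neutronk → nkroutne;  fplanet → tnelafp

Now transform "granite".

In each case the input is transformed by: swap each adjacent pair of characters (1↔2, 3↔4, ...), then reverse the string.
Working it through for "granite": intermediate "rgnatie", final "eitangr".

eitangr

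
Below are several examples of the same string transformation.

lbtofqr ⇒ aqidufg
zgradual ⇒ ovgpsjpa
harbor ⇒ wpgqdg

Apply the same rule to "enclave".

tcrapkt

The pattern: shift every letter 11 places backward in the alphabet (wrapping around).
Applying that to "enclave" gives "tcrapkt".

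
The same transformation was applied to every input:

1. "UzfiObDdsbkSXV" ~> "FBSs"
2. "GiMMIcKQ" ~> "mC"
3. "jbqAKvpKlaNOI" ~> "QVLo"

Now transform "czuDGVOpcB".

The pattern: keep one character in every 3, starting at position 3 (positions 3rd, 6th, 9th, ...), then flip the case of every letter.
Applying both steps to "czuDGVOpcB": "uVc", then "UvC".
(Check on "jbqAKvpKlaNOI": → "qvlO" → "QVLo" ✓)

UvC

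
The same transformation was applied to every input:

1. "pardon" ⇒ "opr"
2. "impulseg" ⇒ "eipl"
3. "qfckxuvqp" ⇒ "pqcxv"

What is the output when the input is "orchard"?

doca

Each output is the input with this applied: keep every other character starting from the first (positions 1st, 3rd, 5th, ...), then move the last character to the front.
Working it through for "orchard": intermediate "ocad", final "doca".
(Check on "impulseg": → "iple" → "eipl" ✓)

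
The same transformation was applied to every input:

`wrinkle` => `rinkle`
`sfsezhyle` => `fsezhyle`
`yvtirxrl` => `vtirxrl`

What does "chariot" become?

The pattern: delete the first character.
On "chariot" that produces "hariot".

hariot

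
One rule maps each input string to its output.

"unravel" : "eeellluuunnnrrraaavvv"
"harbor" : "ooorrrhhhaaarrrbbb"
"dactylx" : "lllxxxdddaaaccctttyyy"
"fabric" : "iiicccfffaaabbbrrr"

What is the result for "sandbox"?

Looking at the pairs, the operation is to move the last 2 characters to the front (rotate right by 2), then repeat every character 3 times.
For "sandbox", step one produces "oxsandb"; step two turns that into "oooxxxsssaaannndddbbb".

oooxxxsssaaannndddbbb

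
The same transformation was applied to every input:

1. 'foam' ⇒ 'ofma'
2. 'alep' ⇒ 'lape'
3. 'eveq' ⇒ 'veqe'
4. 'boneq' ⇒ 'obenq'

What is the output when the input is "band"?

The rule is to swap each adjacent pair of characters (1↔2, 3↔4, ...).
Applying that to "band" gives "abdn".

abdn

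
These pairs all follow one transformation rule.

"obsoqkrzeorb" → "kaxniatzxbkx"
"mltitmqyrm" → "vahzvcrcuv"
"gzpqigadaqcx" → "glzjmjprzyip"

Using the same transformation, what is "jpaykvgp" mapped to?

What's happening: reverse the string, then shift every letter 9 places forward in the alphabet (wrapping around).
Working it through for "jpaykvgp": intermediate "pgvkyapj", final "ypethjys".
(Check on "mltitmqyrm": → "mryqmtitlm" → "vahzvcrcuv" ✓)

ypethjys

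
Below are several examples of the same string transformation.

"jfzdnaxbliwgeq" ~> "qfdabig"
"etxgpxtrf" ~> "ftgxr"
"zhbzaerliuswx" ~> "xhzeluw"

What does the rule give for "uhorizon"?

Each output is the input with this applied: move the last character to the front, then keep every other character starting from the first (positions 1st, 3rd, 5th, ...).
On "uhorizon": the first step gives "nuhorizo", and the second then gives "nhrz".

nhrz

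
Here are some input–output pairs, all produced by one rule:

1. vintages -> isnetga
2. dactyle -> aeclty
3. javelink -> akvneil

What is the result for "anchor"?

nrcoh

The transformation: delete the first character, then take characters alternately from the front and the back (1st, last, 2nd, 2nd-last, ...).
For "anchor", step one produces "nchor"; step two turns that into "nrcoh".
(Check on "dactyle": → "actyle" → "aeclty" ✓)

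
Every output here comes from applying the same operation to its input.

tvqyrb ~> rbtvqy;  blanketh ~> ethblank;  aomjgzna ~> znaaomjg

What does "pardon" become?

Each output is the input with this applied: swap the front and back halves of the string, then move the first character to the end.
Applying that to "pardon" gives "onpard".

onpard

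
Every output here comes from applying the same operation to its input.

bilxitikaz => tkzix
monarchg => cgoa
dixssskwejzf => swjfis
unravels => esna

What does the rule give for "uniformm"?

rmnf

The rule is to keep every other character starting from the second (positions 2nd, 4th, 6th, ...), then move the first 2 characters to the end (rotate left by 2).
"uniformm" → "nfrm" → "rmnf".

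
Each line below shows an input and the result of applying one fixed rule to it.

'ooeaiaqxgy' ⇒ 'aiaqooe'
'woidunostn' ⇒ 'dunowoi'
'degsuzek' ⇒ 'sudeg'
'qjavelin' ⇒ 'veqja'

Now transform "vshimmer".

The transformation: delete the last 3 characters, then move the first 3 characters to the end (rotate left by 3).
On "vshimmer": the first step gives "vshim", and the second then gives "imvsh".

imvsh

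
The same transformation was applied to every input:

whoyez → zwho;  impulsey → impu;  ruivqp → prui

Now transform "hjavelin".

In each case the input is transformed by: swap the front and back halves of the string, then keep only the last 4 characters.
Starting from "hjavelin": after the first operation, "elinhjav"; after the second, "hjav".

hjav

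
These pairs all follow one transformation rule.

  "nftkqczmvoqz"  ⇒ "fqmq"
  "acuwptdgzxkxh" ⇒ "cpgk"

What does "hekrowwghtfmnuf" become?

eogfu

Rule — keep one character in every 3, starting at position 2 (positions 2nd, 5th, 8th, ...).
So "hekrowwghtfmnuf" becomes "eogfu".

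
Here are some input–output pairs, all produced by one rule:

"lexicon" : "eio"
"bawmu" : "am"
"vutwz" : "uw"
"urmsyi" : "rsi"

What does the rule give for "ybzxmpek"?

Rule — keep every other character starting from the second (positions 2nd, 4th, 6th, ...).
So "ybzxmpek" becomes "bxpk".

bxpk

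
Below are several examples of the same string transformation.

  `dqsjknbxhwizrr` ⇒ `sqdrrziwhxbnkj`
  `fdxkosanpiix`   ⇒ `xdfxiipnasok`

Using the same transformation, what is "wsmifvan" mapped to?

The pattern: reverse the string, then move the last 3 characters to the front (rotate right by 3).
On "wsmifvan" that produces "mswnavfi".
(Check on "dqsjknbxhwizrr": → "rrziwhxbnkjsqd" → "sqdrrziwhxbnkj" ✓)

mswnavfi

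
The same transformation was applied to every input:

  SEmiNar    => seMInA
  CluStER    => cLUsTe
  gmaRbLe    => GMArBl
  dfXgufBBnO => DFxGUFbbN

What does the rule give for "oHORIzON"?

OhoriZo

Looking at the pairs, the operation is to flip the case of every letter, then delete the last character.
Working it through for "oHORIzON": intermediate "OhoriZon", final "OhoriZo".
(Check on "CluStER": → "cLUsTer" → "cLUsTe" ✓)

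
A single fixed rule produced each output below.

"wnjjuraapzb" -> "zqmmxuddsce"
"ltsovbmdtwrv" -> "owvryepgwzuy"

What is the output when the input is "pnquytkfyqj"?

sqtxbwnibtm

What's happening: shift every letter 3 places forward in the alphabet (wrapping around).
For "pnquytkfyqj" the result is "sqtxbwnibtm".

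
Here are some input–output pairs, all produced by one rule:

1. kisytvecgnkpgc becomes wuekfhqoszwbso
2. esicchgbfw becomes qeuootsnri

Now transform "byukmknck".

nkgwywzow

Each output is the input with this applied: shift every letter 12 places forward in the alphabet (wrapping around).
Doing the same to "byukmknck": "nkgwywzow".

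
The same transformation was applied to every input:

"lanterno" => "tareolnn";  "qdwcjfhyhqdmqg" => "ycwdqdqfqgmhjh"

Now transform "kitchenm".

tcnemhki

What's happening: sort the characters into reverse alphabetical order, then take characters alternately from the front and the back (1st, last, 2nd, 2nd-last, ...).
Starting from "kitchenm": after the first operation, "tnmkihec"; after the second, "tcnemhki".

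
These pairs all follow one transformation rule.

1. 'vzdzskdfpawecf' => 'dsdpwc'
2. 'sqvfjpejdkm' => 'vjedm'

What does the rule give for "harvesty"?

The transformation: keep every other character starting from the first (positions 1st, 3rd, 5th, ...), then delete the first character.
Applying both steps to "harvesty": "hret", then "ret".

ret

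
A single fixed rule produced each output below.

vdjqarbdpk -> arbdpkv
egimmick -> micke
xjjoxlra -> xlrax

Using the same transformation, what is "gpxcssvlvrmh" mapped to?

The transformation: move the first character to the end, then delete the first 3 characters.
On "gpxcssvlvrmh": the first step gives "pxcssvlvrmhg", and the second then gives "ssvlvrmhg".

ssvlvrmhg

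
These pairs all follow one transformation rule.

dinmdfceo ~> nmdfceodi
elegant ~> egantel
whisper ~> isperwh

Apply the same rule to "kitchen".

tchenki

What's happening: move the first 2 characters to the end (rotate left by 2).
So "kitchen" becomes "tchenki".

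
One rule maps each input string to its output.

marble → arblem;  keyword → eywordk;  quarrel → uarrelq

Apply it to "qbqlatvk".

What's happening: move the first character to the end.
On "qbqlatvk" that produces "bqlatvkq".

bqlatvkq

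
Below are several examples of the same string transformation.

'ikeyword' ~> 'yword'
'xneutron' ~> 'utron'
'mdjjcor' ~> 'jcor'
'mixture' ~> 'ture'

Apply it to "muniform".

The pattern: delete the first 3 characters.
"muniform" → "iform".

iform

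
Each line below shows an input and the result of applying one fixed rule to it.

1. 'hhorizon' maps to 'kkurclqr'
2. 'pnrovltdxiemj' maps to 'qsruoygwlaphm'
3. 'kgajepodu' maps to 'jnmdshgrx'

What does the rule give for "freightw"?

uilhkjzw

The transformation: shift every letter 3 places forward in the alphabet (wrapping around), then swap each adjacent pair of characters (1↔2, 3↔4, ...).
For "freightw", step one produces "iuhljkwz"; step two turns that into "uilhkjzw".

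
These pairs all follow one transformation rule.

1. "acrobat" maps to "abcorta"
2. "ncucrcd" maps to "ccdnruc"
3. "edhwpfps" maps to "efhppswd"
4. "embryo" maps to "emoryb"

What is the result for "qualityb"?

Rule — sort the characters into alphabetical order, then move the first character to the end.
For "qualityb" the result is "bilqtuya".

bilqtuya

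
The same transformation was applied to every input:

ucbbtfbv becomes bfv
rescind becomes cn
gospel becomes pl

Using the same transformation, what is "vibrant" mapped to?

rn

The rule is to keep every other character starting from the second (positions 2nd, 4th, 6th, ...), then delete the first character.
"vibrant" → "irn" → "rn".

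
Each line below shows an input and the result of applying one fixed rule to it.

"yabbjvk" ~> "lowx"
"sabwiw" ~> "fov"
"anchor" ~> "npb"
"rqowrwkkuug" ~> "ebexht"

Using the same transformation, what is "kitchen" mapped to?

xgua

The pattern: keep every other character starting from the first (positions 1st, 3rd, 5th, ...), then shift every letter 13 places forward in the alphabet (wrapping around) — i.e. ROT13.
"kitchen" → "kthn" → "xgua".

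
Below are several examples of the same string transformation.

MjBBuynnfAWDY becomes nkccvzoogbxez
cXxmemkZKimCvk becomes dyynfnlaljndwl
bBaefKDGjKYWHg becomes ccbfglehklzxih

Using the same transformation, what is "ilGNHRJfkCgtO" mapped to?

jmhoiskgldhup

Looking at the pairs, the operation is to shift every letter 1 place forward in the alphabet (wrapping around), then convert every letter to lowercase.
"ilGNHRJfkCgtO" → "jmhoiskgldhup".
(Check on "bBaefKDGjKYWHg": → "cCbfgLEHkLZXIh" → "ccbfglehklzxih" ✓)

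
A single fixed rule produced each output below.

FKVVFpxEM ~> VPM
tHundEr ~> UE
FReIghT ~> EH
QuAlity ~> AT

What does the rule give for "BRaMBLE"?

AL

In each case the input is transformed by: keep one character in every 3, starting at position 3 (positions 3rd, 6th, 9th, ...), then convert every letter to uppercase.
"BRaMBLE" → "aL" → "AL".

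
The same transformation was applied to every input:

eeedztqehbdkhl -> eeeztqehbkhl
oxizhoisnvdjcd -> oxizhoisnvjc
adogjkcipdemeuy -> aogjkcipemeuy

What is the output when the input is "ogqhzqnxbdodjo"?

ogqhzqnxbojo

What's happening: remove every "d".
Applying that to "ogqhzqnxbdodjo" gives "ogqhzqnxbojo".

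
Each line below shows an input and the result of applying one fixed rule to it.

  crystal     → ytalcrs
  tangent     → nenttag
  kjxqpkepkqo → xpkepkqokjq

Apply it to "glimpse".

ipseglm

Looking at the pairs, the operation is to move the first 3 characters to the end (rotate left by 3), then swap the first and last characters.
Working it through for "glimpse": intermediate "mpsegli", final "ipseglm".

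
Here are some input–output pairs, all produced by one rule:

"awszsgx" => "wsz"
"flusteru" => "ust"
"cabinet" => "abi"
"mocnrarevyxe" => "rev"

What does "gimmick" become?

Each output is the input with this applied: move the last 3 characters to the front (rotate right by 3), then keep only the last 3 characters.
"gimmick" → "ickgimm" → "imm".

imm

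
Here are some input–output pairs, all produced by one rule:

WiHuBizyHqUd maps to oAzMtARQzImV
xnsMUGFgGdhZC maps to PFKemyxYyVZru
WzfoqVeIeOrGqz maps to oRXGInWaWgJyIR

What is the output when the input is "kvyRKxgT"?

The transformation: shift every letter 8 places backward in the alphabet (wrapping around), then flip the case of every letter.
For "kvyRKxgT", step one produces "cnqJCpyL"; step two turns that into "CNQjcPYl".
(Check on "xnsMUGFgGdhZC": → "pfkEMYXyYvzRU" → "PFKemyxYyVZru" ✓)

CNQjcPYl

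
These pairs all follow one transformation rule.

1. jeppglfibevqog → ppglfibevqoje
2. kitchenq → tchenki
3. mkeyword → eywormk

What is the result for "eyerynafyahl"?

erynafyahey

What's happening: delete the last character, then move the first 2 characters to the end (rotate left by 2).
Starting from "eyerynafyahl": after the first operation, "eyerynafyah"; after the second, "erynafyahey".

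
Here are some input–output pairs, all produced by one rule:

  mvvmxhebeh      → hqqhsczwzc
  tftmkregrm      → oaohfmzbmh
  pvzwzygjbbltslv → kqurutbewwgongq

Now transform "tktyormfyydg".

The transformation: shift every letter 5 places backward in the alphabet (wrapping around).
For "tktyormfyydg" the result is "ofotjmhattyb".

ofotjmhattyb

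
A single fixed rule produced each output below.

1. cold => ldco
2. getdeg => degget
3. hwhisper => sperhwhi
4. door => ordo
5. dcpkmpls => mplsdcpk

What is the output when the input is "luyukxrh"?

kxrhluyu

In each case the input is transformed by: swap the front and back halves of the string.
For "luyukxrh" the result is "kxrhluyu".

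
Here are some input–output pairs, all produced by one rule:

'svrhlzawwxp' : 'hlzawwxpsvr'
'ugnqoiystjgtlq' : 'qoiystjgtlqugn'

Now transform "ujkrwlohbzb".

Rule — move the first 3 characters to the end (rotate left by 3).
Doing the same to "ujkrwlohbzb": "rwlohbzbujk".

rwlohbzbujk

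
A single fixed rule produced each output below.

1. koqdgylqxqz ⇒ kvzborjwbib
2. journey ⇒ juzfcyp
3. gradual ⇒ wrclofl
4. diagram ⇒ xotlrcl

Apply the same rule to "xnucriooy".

jiyfnctzz

The rule is to shift every letter 11 places forward in the alphabet (wrapping around), then move the last character to the front.
"xnucriooy" → "iyfnctzzj" → "jiyfnctzz".
(Check on "gradual": → "rcloflw" → "wrclofl" ✓)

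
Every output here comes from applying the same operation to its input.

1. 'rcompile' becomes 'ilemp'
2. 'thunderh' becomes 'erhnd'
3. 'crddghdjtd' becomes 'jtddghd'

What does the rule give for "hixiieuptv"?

Rule — delete the first 3 characters, then move the last 3 characters to the front (rotate right by 3).
For "hixiieuptv", step one produces "iieuptv"; step two turns that into "ptviieu".
(Check on "thunderh": → "nderh" → "erhnd" ✓)

ptviieu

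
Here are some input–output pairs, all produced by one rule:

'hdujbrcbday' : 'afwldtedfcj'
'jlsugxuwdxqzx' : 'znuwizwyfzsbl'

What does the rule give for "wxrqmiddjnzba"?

In each case the input is transformed by: shift every letter 2 places forward in the alphabet (wrapping around), then swap the first and last characters.
Working it through for "wxrqmiddjnzba": intermediate "yztsokfflpbdc", final "cztsokfflpbdy".

cztsokfflpbdy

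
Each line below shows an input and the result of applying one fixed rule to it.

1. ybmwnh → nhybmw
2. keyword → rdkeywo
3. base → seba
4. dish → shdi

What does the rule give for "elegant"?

In each case the input is transformed by: move the last 2 characters to the front (rotate right by 2).
Applying that to "elegant" gives "ntelega".

ntelega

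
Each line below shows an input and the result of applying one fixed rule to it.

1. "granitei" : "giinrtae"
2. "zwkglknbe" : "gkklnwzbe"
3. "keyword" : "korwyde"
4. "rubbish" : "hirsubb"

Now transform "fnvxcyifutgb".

The transformation: sort the characters into alphabetical order, then move the first 2 characters to the end (rotate left by 2).
So "fnvxcyifutgb" becomes "ffgintuvxybc".

ffgintuvxybc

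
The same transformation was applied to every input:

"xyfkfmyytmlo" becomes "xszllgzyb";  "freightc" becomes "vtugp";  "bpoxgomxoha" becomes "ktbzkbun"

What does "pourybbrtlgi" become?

elooegytv

The transformation: delete the first 3 characters, then shift every letter 13 places forward in the alphabet (wrapping around) — i.e. ROT13.
On "pourybbrtlgi": the first step gives "rybbrtlgi", and the second then gives "elooegytv".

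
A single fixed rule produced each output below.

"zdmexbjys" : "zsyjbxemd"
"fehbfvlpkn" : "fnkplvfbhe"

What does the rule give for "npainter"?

nretniap

The transformation: move the first character to the end, then reverse the string.
On "npainter" that produces "nretniap".
(Check on "fehbfvlpkn": → "ehbfvlpknf" → "fnkplvfbhe" ✓)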